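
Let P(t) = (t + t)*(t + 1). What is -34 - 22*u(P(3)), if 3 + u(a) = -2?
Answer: 76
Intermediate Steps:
P(t) = 2*t*(1 + t) (P(t) = (2*t)*(1 + t) = 2*t*(1 + t))
u(a) = -5 (u(a) = -3 - 2 = -5)
-34 - 22*u(P(3)) = -34 - 22*(-5) = -34 + 110 = 76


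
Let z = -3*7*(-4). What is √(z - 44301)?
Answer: 51*I*√17 ≈ 210.28*I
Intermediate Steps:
z = 84 (z = -21*(-4) = 84)
√(z - 44301) = √(84 - 44301) = √(-44217) = 51*I*√17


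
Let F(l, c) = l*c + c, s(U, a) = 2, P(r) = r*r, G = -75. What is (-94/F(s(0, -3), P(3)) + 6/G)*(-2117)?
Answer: 5089268/675 ≈ 7539.7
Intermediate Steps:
P(r) = r²
F(l, c) = c + c*l (F(l, c) = c*l + c = c + c*l)
(-94/F(s(0, -3), P(3)) + 6/G)*(-2117) = (-94*1/(9*(1 + 2)) + 6/(-75))*(-2117) = (-94/(9*3) + 6*(-1/75))*(-2117) = (-94/27 - 2/25)*(-2117) = -2404/675*(-2117) = 5089268/675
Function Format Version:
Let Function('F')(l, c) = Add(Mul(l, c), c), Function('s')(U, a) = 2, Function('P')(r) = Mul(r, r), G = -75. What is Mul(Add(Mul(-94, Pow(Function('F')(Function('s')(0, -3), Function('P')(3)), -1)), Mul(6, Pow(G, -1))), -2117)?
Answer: Rational(5089268, 675) ≈ 7539.7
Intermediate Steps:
Function('P')(r) = Pow(r, 2)
Function('F')(l, c) = Add(c, Mul(c, l)) (Function('F')(l, c) = Add(Mul(c, l), c) = Add(c, Mul(c, l)))
Mul(Add(Mul(-94, Pow(Function('F')(Function('s')(0, -3), Function('P')(3)), -1)), Mul(6, Pow(G, -1))), -2117) = Mul(Add(Mul(-94, Pow(Mul(Pow(3, 2), Add(1, 2)), -1)), Mul(6, Pow(-75, -1))), -2117) = Mul(Add(Mul(-94, Pow(Mul(9, 3), -1)), Mul(6, Rational(-1, 75))), -2117) = Mul(Add(Mul(-94, Pow(27, -1)), Rational(-2, 25)), -2117) = Mul(Add(Mul(-94, Rational(1, 27)), Rational(-2, 25)), -2117) = Mul(Add(Rational(-94, 27), Rational(-2, 25)), -2117) = Mul(Rational(-2404, 675), -2117) = Rational(5089268, 675)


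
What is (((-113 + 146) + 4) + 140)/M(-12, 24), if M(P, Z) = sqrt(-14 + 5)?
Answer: -59*I ≈ -59.0*I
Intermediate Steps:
M(P, Z) = 3*I (M(P, Z) = sqrt(-9) = 3*I)
(((-113 + 146) + 4) + 140)/M(-12, 24) = (((-113 + 146) + 4) + 140)/((3*I)) = ((33 + 4) + 140)*(-I/3) = (37 + 140)*(-I/3) = 177*(-I/3) = -59*I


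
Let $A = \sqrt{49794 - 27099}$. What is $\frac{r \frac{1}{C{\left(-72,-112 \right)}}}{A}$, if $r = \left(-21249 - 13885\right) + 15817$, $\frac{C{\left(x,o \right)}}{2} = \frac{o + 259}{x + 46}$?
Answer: $\frac{83707 \sqrt{22695}}{1112055} \approx 11.34$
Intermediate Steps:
$A = \sqrt{22695} \approx 150.65$
$C{\left(x,o \right)} = \frac{2 \left(259 + o\right)}{46 + x}$ ($C{\left(x,o \right)} = 2 \frac{o + 259}{x + 46} = 2 \frac{259 + o}{46 + x} = \frac{2 \left(259 + o\right)}{46 + x}$)
$r = -19317$ ($r = -35134 + 15817 = -19317$)
$\frac{r \frac{1}{C{\left(-72,-112 \right)}}}{A} = \frac{\left(-19317\right) \frac{1}{2 \frac{1}{46 - 72} \left(259 - 112\right)}}{\sqrt{22695}} = - \frac{19317}{2 \frac{1}{-26} \cdot 147} \frac{\sqrt{22695}}{22695} = - \frac{19317}{2 \left(- \frac{1}{26}\right) 147} \frac{\sqrt{22695}}{22695} = - \frac{19317}{- \frac{147}{13}} \frac{\sqrt{22695}}{22695} = \left(-19317\right) \left(- \frac{13}{147}\right) \frac{\sqrt{22695}}{22695} = \frac{83707 \frac{\sqrt{22695}}{22695}}{49} = \frac{83707 \sqrt{22695}}{1112055}$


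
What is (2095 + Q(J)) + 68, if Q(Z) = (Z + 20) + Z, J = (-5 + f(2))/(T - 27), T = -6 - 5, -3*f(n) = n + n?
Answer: 6550/3 ≈ 2183.3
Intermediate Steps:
f(n) = -2*n/3 (f(n) = -(n + n)/3 = -2*n/3)
T = -11
J = ⅙ (J = (-5 - ⅔*2)/(-11 - 27) = (-5 - 4/3)/(-38) = -19/3*(-1/38) = ⅙ ≈ 0.16667)
Q(Z) = 20 + 2*Z (Q(Z) = (20 + Z) + Z = 20 + 2*Z)
(2095 + Q(J)) + 68 = (2095 + (20 + 2*(⅙))) + 68 = (2095 + (20 + ⅓)) + 68 = (2095 + 61/3) + 68 = 6346/3 + 68 = 6550/3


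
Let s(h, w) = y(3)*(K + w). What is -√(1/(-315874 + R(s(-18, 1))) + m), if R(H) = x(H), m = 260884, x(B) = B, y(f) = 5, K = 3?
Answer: -√531158489311010/45122 ≈ -510.77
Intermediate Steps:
s(h, w) = 15 + 5*w (s(h, w) = 5*(3 + w) = 15 + 5*w)
R(H) = H
-√(1/(-315874 + R(s(-18, 1))) + m) = -√(1/(-315874 + (15 + 5*1)) + 260884) = -√(1/(-315874 + (15 + 5)) + 260884) = -√(1/(-315874 + 20) + 260884) = -√(1/(-315854) + 260884) = -√(-1/315854 + 260884) = -√(82401254935/315854) = -√531158489311010/45122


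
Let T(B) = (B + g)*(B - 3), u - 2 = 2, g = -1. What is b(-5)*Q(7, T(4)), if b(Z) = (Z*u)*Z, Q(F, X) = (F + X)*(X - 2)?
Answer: 1000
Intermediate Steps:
u = 4 (u = 2 + 2 = 4)
T(B) = (-1 + B)*(-3 + B) (T(B) = (B - 1)*(B - 3) = (-1 + B)*(-3 + B))
Q(F, X) = (-2 + X)*(F + X) (Q(F, X) = (F + X)*(-2 + X) = (-2 + X)*(F + X))
b(Z) = 4*Z² (b(Z) = (Z*4)*Z = (4*Z)*Z = 4*Z²)
b(-5)*Q(7, T(4)) = (4*(-5)²)*((3 + 4² - 4*4)² - 2*7 - 2*(3 + 4² - 4*4) + 7*(3 + 4² - 4*4)) = (4*25)*((3 + 16 - 16)² - 14 - 2*(3 + 16 - 16) + 7*(3 + 16 - 16)) = 100*(3² - 14 - 2*3 + 7*3) = 100*(9 - 14 - 6 + 21) = 100*10 = 1000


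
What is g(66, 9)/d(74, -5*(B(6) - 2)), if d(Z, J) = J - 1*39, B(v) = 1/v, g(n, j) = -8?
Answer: 48/179 ≈ 0.26816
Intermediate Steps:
d(Z, J) = -39 + J (d(Z, J) = J - 39 = -39 + J)
g(66, 9)/d(74, -5*(B(6) - 2)) = -8/(-39 - 5*(1/6 - 2)) = -8/(-39 - 5*(-11/6)) = -8/(-39 + 55/6) = -8/(-179/6) = -8*(-6/179) = 48/179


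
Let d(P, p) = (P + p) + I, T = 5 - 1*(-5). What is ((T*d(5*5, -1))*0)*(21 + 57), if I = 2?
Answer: 0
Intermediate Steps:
T = 10 (T = 5 + 5 = 10)
d(P, p) = 2 + P + p (d(P, p) = (P + p) + 2 = 2 + P + p)
((T*d(5*5, -1))*0)*(21 + 57) = ((10*(2 + 5*5 - 1))*0)*(21 + 57) = ((10*(2 + 25 - 1))*0)*78 = ((10*26)*0)*78 = (260*0)*78 = 0*78 = 0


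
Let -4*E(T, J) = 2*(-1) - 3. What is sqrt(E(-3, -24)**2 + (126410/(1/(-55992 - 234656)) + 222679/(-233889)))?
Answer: I*sqrt(32157949355571260470551)/935556 ≈ 1.9168e+5*I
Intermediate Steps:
E(T, J) = 5/4 (E(T, J) = -(2*(-1) - 3)/4 = -(-2 - 3)/4 = -1/4*(-5) = 5/4)
sqrt(E(-3, -24)**2 + (126410/(1/(-55992 - 234656)) + 222679/(-233889))) = sqrt((5/4)**2 + (126410/(1/(-55992 - 234656)) + 222679/(-233889))) = sqrt(25/16 + (126410/(1/(-290648)) + 222679*(-1/233889))) = sqrt(25/16 + (126410/(-1/290648) - 222679/233889)) = sqrt(25/16 + (126410*(-290648) - 222679/233889)) = sqrt(25/16 + (-36740813680 - 222679/233889)) = sqrt(25/16 - 8593272171024199/233889) = sqrt(-137492354730539959/3742224) = I*sqrt(32157949355571260470551)/935556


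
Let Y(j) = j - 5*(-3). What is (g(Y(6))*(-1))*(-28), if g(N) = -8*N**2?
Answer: -98784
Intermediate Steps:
Y(j) = 15 + j (Y(j) = j + 15 = 15 + j)
(g(Y(6))*(-1))*(-28) = (-8*(15 + 6)**2*(-1))*(-28) = (-8*21**2*(-1))*(-28) = (-8*441*(-1))*(-28) = -3528*(-1)*(-28) = 3528*(-28) = -98784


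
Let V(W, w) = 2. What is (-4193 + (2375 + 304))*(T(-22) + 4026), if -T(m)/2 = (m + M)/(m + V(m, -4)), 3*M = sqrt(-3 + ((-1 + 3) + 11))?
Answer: -30460166/5 - 757*sqrt(10)/15 ≈ -6.0922e+6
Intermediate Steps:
M = sqrt(10)/3 (M = sqrt(-3 + ((-1 + 3) + 11))/3 = sqrt(-3 + (2 + 11))/3 = sqrt(-3 + 13)/3 = sqrt(10)/3 ≈ 1.0541)
T(m) = -2*(m + sqrt(10)/3)/(2 + m) (T(m) = -2*(m + sqrt(10)/3)/(m + 2) = -2*(m + sqrt(10)/3)/(2 + m))
(-4193 + (2375 + 304))*(T(-22) + 4026) = (-4193 + (2375 + 304))*(2*(-sqrt(10) - 3*(-22))/(3*(2 - 22)) + 4026) = (-4193 + 2679)*((2/3)*(-sqrt(10) + 66)/(-20) + 4026) = -1514*((2/3)*(-1/20)*(66 - sqrt(10)) + 4026) = -1514*((-11/5 + sqrt(10)/30) + 4026) = -1514*(20119/5 + sqrt(10)/30) = -30460166/5 - 757*sqrt(10)/15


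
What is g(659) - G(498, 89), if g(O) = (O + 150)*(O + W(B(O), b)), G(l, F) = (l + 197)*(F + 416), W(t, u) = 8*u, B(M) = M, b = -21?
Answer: 46244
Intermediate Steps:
G(l, F) = (197 + l)*(416 + F)
g(O) = (-168 + O)*(150 + O) (g(O) = (O + 150)*(O + 8*(-21)) = (150 + O)*(O - 168) = (150 + O)*(-168 + O) = (-168 + O)*(150 + O))
g(659) - G(498, 89) = (-25200 + 659² - 18*659) - (81952 + 197*89 + 416*498 + 89*498) = (-25200 + 434281 - 11862) - (81952 + 17533 + 207168 + 44322) = 397219 - 1*350975 = 397219 - 350975 = 46244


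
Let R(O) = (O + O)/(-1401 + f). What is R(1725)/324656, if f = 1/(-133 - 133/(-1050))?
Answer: -11460325/1510920941256 ≈ -7.5850e-6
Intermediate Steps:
f = -150/19931 (f = 1/(-133 - 133*(-1/1050)) = 1/(-133 + 19/150) = 1/(-19931/150) = -150/19931 ≈ -0.0075260)
R(O) = -39862*O/27923481 (R(O) = (O + O)/(-1401 - 150/19931) = (2*O)/(-27923481/19931) = (2*O)*(-19931/27923481) = -39862*O/27923481)
R(1725)/324656 = -39862/27923481*1725/324656 = -22920650/9307827*1/324656 = -11460325/1510920941256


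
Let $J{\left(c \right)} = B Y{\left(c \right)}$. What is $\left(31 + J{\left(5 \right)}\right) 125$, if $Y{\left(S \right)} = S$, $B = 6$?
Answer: $7625$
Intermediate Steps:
$J{\left(c \right)} = 6 c$
$\left(31 + J{\left(5 \right)}\right) 125 = \left(31 + 6 \cdot 5\right) 125 = \left(31 + 30\right) 125 = 61 \cdot 125 = 7625$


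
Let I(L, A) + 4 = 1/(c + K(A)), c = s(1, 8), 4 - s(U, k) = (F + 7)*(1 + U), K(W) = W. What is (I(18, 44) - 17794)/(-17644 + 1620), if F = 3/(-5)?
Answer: 3132443/2820224 ≈ 1.1107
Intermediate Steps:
F = -⅗ (F = 3*(-⅕) = -⅗ ≈ -0.60000)
s(U, k) = -12/5 - 32*U/5 (s(U, k) = 4 - (-⅗ + 7)*(1 + U) = 4 - 32*(1 + U)/5 = 4 - (32/5 + 32*U/5) = 4 + (-32/5 - 32*U/5) = -12/5 - 32*U/5)
c = -44/5 (c = -12/5 - 32/5*1 = -12/5 - 32/5 = -44/5 ≈ -8.8000)
I(L, A) = -4 + 1/(-44/5 + A)
(I(18, 44) - 17794)/(-17644 + 1620) = ((181 - 20*44)/(-44 + 5*44) - 17794)/(-17644 + 1620) = ((181 - 880)/(-44 + 220) - 17794)/(-16024) = (-699/176 - 17794)*(-1/16024) = -3132443/176*(-1/16024) = 3132443/2820224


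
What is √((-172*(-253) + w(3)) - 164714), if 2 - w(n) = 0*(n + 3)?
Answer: 2*I*√30299 ≈ 348.13*I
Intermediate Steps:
w(n) = 2 (w(n) = 2 - 0*(n + 3) = 2 - 0*(3 + n) = 2 - 1*0 = 2 + 0 = 2)
√((-172*(-253) + w(3)) - 164714) = √((-172*(-253) + 2) - 164714) = √((43516 + 2) - 164714) = √(43518 - 164714) = √(-121196) = 2*I*√30299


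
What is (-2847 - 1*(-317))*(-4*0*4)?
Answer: 0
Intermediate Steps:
(-2847 - 1*(-317))*(-4*0*4) = (-2847 + 317)*(0*4) = -2530*0 = 0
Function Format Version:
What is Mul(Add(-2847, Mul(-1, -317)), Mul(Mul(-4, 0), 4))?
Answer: 0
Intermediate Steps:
Mul(Add(-2847, Mul(-1, -317)), Mul(Mul(-4, 0), 4)) = Mul(Add(-2847, 317), Mul(0, 4)) = Mul(-2530, 0) = 0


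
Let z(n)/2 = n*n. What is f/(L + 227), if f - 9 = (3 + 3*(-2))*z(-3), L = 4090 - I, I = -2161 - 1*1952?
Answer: -3/562 ≈ -0.0053381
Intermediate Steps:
I = -4113 (I = -2161 - 1952 = -4113)
z(n) = 2*n**2 (z(n) = 2*(n*n) = 2*n**2)
L = 8203 (L = 4090 - 1*(-4113) = 4090 + 4113 = 8203)
f = -45 (f = 9 + (3 + 3*(-2))*(2*(-3)**2) = 9 + (3 - 6)*(2*9) = 9 - 3*18 = 9 - 54 = -45)
f/(L + 227) = -45/(8203 + 227) = -45/8430 = (1/8430)*(-45) = -3/562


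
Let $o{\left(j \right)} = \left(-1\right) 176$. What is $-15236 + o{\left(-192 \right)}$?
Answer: $-15412$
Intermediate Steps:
$o{\left(j \right)} = -176$
$-15236 + o{\left(-192 \right)} = -15236 - 176 = -15412$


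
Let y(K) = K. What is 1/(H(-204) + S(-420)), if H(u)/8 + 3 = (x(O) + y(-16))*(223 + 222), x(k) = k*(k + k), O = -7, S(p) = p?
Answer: 1/291476 ≈ 3.4308e-6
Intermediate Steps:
x(k) = 2*k² (x(k) = k*(2*k) = 2*k²)
H(u) = 291896 (H(u) = -24 + 8*((2*(-7)² - 16)*(223 + 222)) = -24 + 8*((2*49 - 16)*445) = -24 + 8*((98 - 16)*445) = -24 + 8*(82*445) = -24 + 8*36490 = -24 + 291920 = 291896)
1/(H(-204) + S(-420)) = 1/(291896 - 420) = 1/291476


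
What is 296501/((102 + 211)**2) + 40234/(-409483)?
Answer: 117470434237/40116640027 ≈ 2.9282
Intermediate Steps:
296501/((102 + 211)**2) + 40234/(-409483) = 296501/(313**2) + 40234*(-1/409483) = 296501/97969 - 40234/409483 = 117470434237/40116640027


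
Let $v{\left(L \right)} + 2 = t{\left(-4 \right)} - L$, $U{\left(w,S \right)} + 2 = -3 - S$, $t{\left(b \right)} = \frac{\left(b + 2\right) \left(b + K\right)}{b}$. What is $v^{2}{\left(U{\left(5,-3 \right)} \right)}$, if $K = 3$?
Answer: $\frac{1}{4} \approx 0.25$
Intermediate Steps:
$t{\left(b \right)} = \frac{\left(2 + b\right) \left(3 + b\right)}{b}$ ($t{\left(b \right)} = \frac{\left(b + 2\right) \left(b + 3\right)}{b} = \frac{\left(2 + b\right) \left(3 + b\right)}{b}$)
$U{\left(w,S \right)} = -5 - S$ ($U{\left(w,S \right)} = -2 - \left(3 + S\right) = -5 - S$)
$v{\left(L \right)} = - \frac{5}{2} - L$ ($v{\left(L \right)} = -2 - \left(\frac{1}{2} + L\right) = - \frac{5}{2} - L$)
$v^{2}{\left(U{\left(5,-3 \right)} \right)} = \left(- \frac{5}{2} - \left(-5 - -3\right)\right)^{2} = \left(- \frac{5}{2} - \left(-5 + 3\right)\right)^{2} = \left(- \frac{5}{2} - -2\right)^{2} = \left(- \frac{5}{2} + 2\right)^{2} = \left(- \frac{1}{2}\right)^{2} = \frac{1}{4}$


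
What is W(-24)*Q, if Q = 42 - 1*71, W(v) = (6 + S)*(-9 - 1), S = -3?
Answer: 870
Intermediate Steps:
W(v) = -30 (W(v) = (6 - 3)*(-9 - 1) = 3*(-10) = -30)
Q = -29 (Q = 42 - 71 = -29)
W(-24)*Q = -30*(-29) = 870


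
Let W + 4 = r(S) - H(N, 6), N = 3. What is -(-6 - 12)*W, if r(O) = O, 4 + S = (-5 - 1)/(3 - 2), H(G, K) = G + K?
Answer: -414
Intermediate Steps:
S = -10 (S = -4 + (-5 - 1)/(3 - 2) = -4 - 6/1 = -4 - 6*1 = -4 - 6 = -10)
W = -23 (W = -4 + (-10 - (3 + 6)) = -4 + (-10 - 1*9) = -4 + (-10 - 9) = -4 - 19 = -23)
-(-6 - 12)*W = -(-6 - 12)*(-23) = -(-18)*(-23) = -1*414 = -414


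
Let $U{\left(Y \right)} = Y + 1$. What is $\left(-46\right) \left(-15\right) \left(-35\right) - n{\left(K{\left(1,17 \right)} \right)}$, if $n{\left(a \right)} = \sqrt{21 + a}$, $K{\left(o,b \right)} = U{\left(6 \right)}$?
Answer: $-24150 - 2 \sqrt{7} \approx -24155.0$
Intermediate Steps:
$U{\left(Y \right)} = 1 + Y$
$K{\left(o,b \right)} = 7$ ($K{\left(o,b \right)} = 1 + 6 = 7$)
$\left(-46\right) \left(-15\right) \left(-35\right) - n{\left(K{\left(1,17 \right)} \right)} = \left(-46\right) \left(-15\right) \left(-35\right) - \sqrt{21 + 7} = 690 \left(-35\right) - \sqrt{28} = -24150 - 2 \sqrt{7}$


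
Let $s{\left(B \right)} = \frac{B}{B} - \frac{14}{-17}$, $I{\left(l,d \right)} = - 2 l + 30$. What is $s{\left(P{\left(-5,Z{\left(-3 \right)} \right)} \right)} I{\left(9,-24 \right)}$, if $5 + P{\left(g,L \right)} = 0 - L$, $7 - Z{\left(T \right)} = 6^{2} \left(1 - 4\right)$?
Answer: $\frac{372}{17} \approx 21.882$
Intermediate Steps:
$I{\left(l,d \right)} = 30 - 2 l$
$Z{\left(T \right)} = 115$ ($Z{\left(T \right)} = 7 - 6^{2} \left(1 - 4\right) = 7 - 36 \left(-3\right) = 7 - -108 = 7 + 108 = 115$)
$P{\left(g,L \right)} = -5 - L$ ($P{\left(g,L \right)} = -5 + \left(0 - L\right) = -5 - L$)
$s{\left(B \right)} = \frac{31}{17}$ ($s{\left(B \right)} = 1 - - \frac{14}{17} = 1 + \frac{14}{17} = \frac{31}{17}$)
$s{\left(P{\left(-5,Z{\left(-3 \right)} \right)} \right)} I{\left(9,-24 \right)} = \frac{31 \left(30 - 18\right)}{17} = \frac{31}{17} \cdot 12 = \frac{372}{17}$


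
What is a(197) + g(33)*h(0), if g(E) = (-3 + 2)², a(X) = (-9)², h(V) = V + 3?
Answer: 84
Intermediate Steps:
h(V) = 3 + V
a(X) = 81
g(E) = 1 (g(E) = (-1)² = 1)
a(197) + g(33)*h(0) = 81 + 1*(3 + 0) = 81 + 1*3 = 81 + 3 = 84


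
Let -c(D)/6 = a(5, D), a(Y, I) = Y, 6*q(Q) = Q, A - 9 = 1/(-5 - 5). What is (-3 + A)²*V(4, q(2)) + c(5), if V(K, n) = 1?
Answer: 481/100 ≈ 4.8100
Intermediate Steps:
A = 89/10 (A = 9 + 1/(-5 - 5) = 9 + 1/(-10) = 9 - ⅒ = 89/10 ≈ 8.9000)
q(Q) = Q/6
c(D) = -30 (c(D) = -6*5 = -30)
(-3 + A)²*V(4, q(2)) + c(5) = (-3 + 89/10)²*1 - 30 = (59/10)²*1 - 30 = (3481/100)*1 - 30 = 3481/100 - 30 = 481/100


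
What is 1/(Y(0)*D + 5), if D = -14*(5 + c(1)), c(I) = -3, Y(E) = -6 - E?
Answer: 1/173 ≈ 0.0057803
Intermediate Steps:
D = -28 (D = -14*(5 - 3) = -14*2 = -7*4 = -28)
1/(Y(0)*D + 5) = 1/((-6 - 1*0)*(-28) + 5) = 1/((-6 + 0)*(-28) + 5) = 1/(-6*(-28) + 5) = 1/(168 + 5) = 1/173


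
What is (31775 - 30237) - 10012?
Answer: -8474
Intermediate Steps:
(31775 - 30237) - 10012 = 1538 - 10012 = -8474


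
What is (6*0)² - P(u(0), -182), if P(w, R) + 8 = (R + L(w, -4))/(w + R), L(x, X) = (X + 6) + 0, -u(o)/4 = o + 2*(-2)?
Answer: 574/83 ≈ 6.9157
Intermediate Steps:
u(o) = 16 - 4*o (u(o) = -4*(o + 2*(-2)) = -4*(o - 4) = -4*(-4 + o) = 16 - 4*o)
L(x, X) = 6 + X (L(x, X) = (6 + X) + 0 = 6 + X)
P(w, R) = -8 + (2 + R)/(R + w) (P(w, R) = -8 + (R + (6 - 4))/(w + R) = -8 + (R + 2)/(R + w) = -8 + (2 + R)/(R + w))
(6*0)² - P(u(0), -182) = (6*0)² - (2 - 8*(16 - 4*0) - 7*(-182))/(-182 + (16 - 4*0)) = 0² - (2 - 8*(16 + 0) + 1274)/(-182 + (16 + 0)) = 0 - (2 - 8*16 + 1274)/(-182 + 16) = 0 - (2 - 128 + 1274)/(-166) = 0 - (-1)*1148/166 = 0 - 1*(-574/83) = 0 + 574/83 = 574/83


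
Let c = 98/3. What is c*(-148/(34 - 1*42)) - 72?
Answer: 1597/3 ≈ 532.33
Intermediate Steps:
c = 98/3 (c = 98*(⅓) = 98/3 ≈ 32.667)
c*(-148/(34 - 1*42)) - 72 = 98*(-148/(34 - 1*42))/3 - 72 = 98*(-148/(34 - 42))/3 - 72 = 98*(-148/(-8))/3 - 72 = 98*(-148*(-⅛))/3 - 72 = (98/3)*(37/2) - 72 = 1813/3 - 72 = 1597/3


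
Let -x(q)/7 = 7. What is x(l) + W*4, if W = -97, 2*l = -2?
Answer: -437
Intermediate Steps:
l = -1 (l = (½)*(-2) = -1)
x(q) = -49 (x(q) = -7*7 = -49)
x(l) + W*4 = -49 - 97*4 = -49 - 388 = -437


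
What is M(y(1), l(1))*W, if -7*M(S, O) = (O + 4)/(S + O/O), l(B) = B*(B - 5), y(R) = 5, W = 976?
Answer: 0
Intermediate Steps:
l(B) = B*(-5 + B)
M(S, O) = -(4 + O)/(7*(1 + S)) (M(S, O) = -(O + 4)/(7*(S + O/O)) = -(4 + O)/(7*(S + 1)) = -(4 + O)/(7*(1 + S)))
M(y(1), l(1))*W = ((-4 - (-5 + 1))/(7*(1 + 5)))*976 = ((⅐)*(-4 - (-4))/6)*976 = ((⅐)*(⅙)*(-4 - 1*(-4)))*976 = ((⅐)*(⅙)*(-4 + 4))*976 = ((⅐)*(⅙)*0)*976 = 0*976 = 0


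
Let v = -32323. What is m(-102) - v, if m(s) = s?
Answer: 32221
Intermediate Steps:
m(-102) - v = -102 - 1*(-32323) = -102 + 32323 = 32221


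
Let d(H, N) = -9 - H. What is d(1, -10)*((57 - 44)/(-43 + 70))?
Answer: -130/27 ≈ -4.8148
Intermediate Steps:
d(1, -10)*((57 - 44)/(-43 + 70)) = (-9 - 1*1)*((57 - 44)/(-43 + 70)) = (-9 - 1)*(13/27) = -130/27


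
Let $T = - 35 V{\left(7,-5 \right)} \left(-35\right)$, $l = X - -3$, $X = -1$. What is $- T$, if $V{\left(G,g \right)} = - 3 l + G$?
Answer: $-1225$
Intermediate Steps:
$l = 2$ ($l = -1 - -3 = -1 + 3 = 2$)
$V{\left(G,g \right)} = -6 + G$ ($V{\left(G,g \right)} = \left(-3\right) 2 + G = -6 + G$)
$T = 1225$ ($T = - 35 \left(-6 + 7\right) \left(-35\right) = \left(-35\right) 1 \left(-35\right) = \left(-35\right) \left(-35\right) = 1225$)
$- T = \left(-1\right) 1225 = -1225$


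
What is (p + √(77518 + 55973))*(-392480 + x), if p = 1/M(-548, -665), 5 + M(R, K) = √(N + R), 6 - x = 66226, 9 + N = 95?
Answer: 2293500/487 - 458700*√133491 + 458700*I*√462/487 ≈ -1.6759e+8 + 20245.0*I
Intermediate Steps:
N = 86 (N = -9 + 95 = 86)
x = -66220 (x = 6 - 1*66226 = 6 - 66226 = -66220)
M(R, K) = -5 + √(86 + R)
p = 1/(-5 + I*√462) (p = 1/(-5 + √(86 - 548)) = 1/(-5 + √(-462)) = 1/(-5 + I*√462) ≈ -0.010267 - 0.044136*I)
(p + √(77518 + 55973))*(-392480 + x) = ((-5/487 - I*√462/487) + √(77518 + 55973))*(-392480 - 66220) = ((-5/487 - I*√462/487) + √133491)*(-458700) = (-5/487 + √133491 - I*√462/487)*(-458700) = 2293500/487 - 458700*√133491 + 458700*I*√462/487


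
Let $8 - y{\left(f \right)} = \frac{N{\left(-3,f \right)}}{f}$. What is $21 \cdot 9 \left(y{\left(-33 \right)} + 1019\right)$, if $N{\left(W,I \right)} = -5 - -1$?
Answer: $\frac{2134881}{11} \approx 1.9408 \cdot 10^{5}$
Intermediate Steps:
$N{\left(W,I \right)} = -4$ ($N{\left(W,I \right)} = -5 + 1 = -4$)
$y{\left(f \right)} = 8 + \frac{4}{f}$ ($y{\left(f \right)} = 8 - - \frac{4}{f} = 8 + \frac{4}{f}$)
$21 \cdot 9 \left(y{\left(-33 \right)} + 1019\right) = 21 \cdot 9 \left(\left(8 + \frac{4}{-33}\right) + 1019\right) = 189 \left(\left(8 + 4 \left(- \frac{1}{33}\right)\right) + 1019\right) = 189 \left(\left(8 - \frac{4}{33}\right) + 1019\right) = 189 \left(\frac{260}{33} + 1019\right) = 189 \cdot \frac{33887}{33} = \frac{2134881}{11}$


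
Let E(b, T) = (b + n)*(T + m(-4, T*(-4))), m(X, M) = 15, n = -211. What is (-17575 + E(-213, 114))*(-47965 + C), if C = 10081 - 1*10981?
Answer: 3531522415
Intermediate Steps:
C = -900 (C = 10081 - 10981 = -900)
E(b, T) = (-211 + b)*(15 + T) (E(b, T) = (b - 211)*(T + 15) = (-211 + b)*(15 + T))
(-17575 + E(-213, 114))*(-47965 + C) = (-17575 + (-3165 - 211*114 + 15*(-213) + 114*(-213)))*(-47965 - 900) = (-17575 + (-3165 - 24054 - 3195 - 24282))*(-48865) = (-17575 - 54696)*(-48865) = -72271*(-48865) = 3531522415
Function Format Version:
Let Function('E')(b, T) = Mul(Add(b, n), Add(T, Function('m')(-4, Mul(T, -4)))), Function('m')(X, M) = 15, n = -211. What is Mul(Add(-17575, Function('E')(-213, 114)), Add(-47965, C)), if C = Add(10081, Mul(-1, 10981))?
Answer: 3531522415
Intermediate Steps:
C = -900 (C = Add(10081, -10981) = -900)
Function('E')(b, T) = Mul(Add(-211, b), Add(15, T)) (Function('E')(b, T) = Mul(Add(b, -211), Add(T, 15)) = Mul(Add(-211, b), Add(15, T)))
Mul(Add(-17575, Function('E')(-213, 114)), Add(-47965, C)) = Mul(Add(-17575, Add(-3165, Mul(-211, 114), Mul(15, -213), Mul(114, -213))), Add(-47965, -900)) = Mul(Add(-17575, Add(-3165, -24054, -3195, -24282)), -48865) = Mul(Add(-17575, -54696), -48865) = Mul(-72271, -48865) = 3531522415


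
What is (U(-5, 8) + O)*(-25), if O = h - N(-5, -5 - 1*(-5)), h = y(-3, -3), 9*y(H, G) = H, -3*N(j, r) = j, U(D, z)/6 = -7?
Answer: 1100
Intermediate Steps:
U(D, z) = -42 (U(D, z) = 6*(-7) = -42)
N(j, r) = -j/3
y(H, G) = H/9
h = -1/3 (h = (1/9)*(-3) = -1/3 ≈ -0.33333)
O = -2 (O = -1/3 - (-1)*(-5)/3 = -1/3 - 1*5/3 = -1/3 - 5/3 = -2)
(U(-5, 8) + O)*(-25) = (-42 - 2)*(-25) = -44*(-25) = 1100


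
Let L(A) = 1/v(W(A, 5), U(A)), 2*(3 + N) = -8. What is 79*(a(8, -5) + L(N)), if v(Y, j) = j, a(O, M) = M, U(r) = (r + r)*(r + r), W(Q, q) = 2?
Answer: -77341/196 ≈ -394.60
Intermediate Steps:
N = -7 (N = -3 + (½)*(-8) = -3 - 4 = -7)
U(r) = 4*r² (U(r) = (2*r)*(2*r) = 4*r²)
L(A) = 1/(4*A²)
79*(a(8, -5) + L(N)) = 79*(-5 + (¼)/(-7)²) = 79*(-5 + (¼)*(1/49)) = 79*(-5 + 1/196) = 79*(-979/196) = -77341/196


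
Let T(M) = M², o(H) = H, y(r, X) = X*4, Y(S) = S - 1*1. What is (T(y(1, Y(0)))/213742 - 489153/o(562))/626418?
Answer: -52276265767/37623605959836 ≈ -0.0013895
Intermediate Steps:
Y(S) = -1 + S (Y(S) = S - 1 = -1 + S)
y(r, X) = 4*X
(T(y(1, Y(0)))/213742 - 489153/o(562))/626418 = ((4*(-1 + 0))²/213742 - 489153/562)/626418 = ((4*(-1))²*(1/213742) - 489153*1/562)*(1/626418) = ((-4)²*(1/213742) - 489153/562)*(1/626418) = (16*(1/213742) - 489153/562)*(1/626418) = (8/106871 - 489153/562)*(1/626418) = -52276265767/60061502*1/626418 = -52276265767/37623605959836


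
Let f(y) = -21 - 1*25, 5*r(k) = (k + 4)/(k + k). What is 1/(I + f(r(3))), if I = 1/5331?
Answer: -5331/245225 ≈ -0.021739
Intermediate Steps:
r(k) = (4 + k)/(10*k) (r(k) = ((k + 4)/(k + k))/5 = ((4 + k)/((2*k)))/5 = ((4 + k)*(1/(2*k)))/5 = ((4 + k)/(2*k))/5 = (4 + k)/(10*k))
f(y) = -46 (f(y) = -21 - 25 = -46)
I = 1/5331 ≈ 0.00018758
1/(I + f(r(3))) = 1/(1/5331 - 46) = 1/(-245225/5331) = -5331/245225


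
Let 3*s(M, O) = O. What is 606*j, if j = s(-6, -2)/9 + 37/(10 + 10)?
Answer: 96859/90 ≈ 1076.2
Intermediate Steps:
s(M, O) = O/3
j = 959/540 (j = ((⅓)*(-2))/9 + 37/(10 + 10) = -⅔*⅑ + 37/20 = -2/27 + 37*(1/20) = -2/27 + 37/20 = 959/540 ≈ 1.7759)
606*j = 606*(959/540) = 96859/90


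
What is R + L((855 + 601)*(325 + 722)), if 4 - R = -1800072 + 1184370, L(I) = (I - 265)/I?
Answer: 938603453159/1524432 ≈ 6.1571e+5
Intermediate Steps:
L(I) = (-265 + I)/I
R = 615706 (R = 4 - (-1800072 + 1184370) = 4 - 1*(-615702) = 4 + 615702 = 615706)
R + L((855 + 601)*(325 + 722)) = 615706 + (-265 + (855 + 601)*(325 + 722))/(((855 + 601)*(325 + 722))) = 615706 + (-265 + 1456*1047)/((1456*1047)) = 615706 + (-265 + 1524432)/1524432 = 615706 + (1/1524432)*1524167 = 615706 + 1524167/1524432 = 938603453159/1524432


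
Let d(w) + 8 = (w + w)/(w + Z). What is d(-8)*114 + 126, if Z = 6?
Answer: 126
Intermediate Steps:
d(w) = -8 + 2*w/(6 + w) (d(w) = -8 + (w + w)/(w + 6) = -8 + (2*w)/(6 + w) = -8 + 2*w/(6 + w))
d(-8)*114 + 126 = (6*(-8 - 1*(-8))/(6 - 8))*114 + 126 = (6*(-8 + 8)/(-2))*114 + 126 = (6*(-½)*0)*114 + 126 = 0*114 + 126 = 0 + 126 = 126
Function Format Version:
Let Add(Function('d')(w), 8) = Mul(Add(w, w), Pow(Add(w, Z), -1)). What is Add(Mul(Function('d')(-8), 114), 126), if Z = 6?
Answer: 126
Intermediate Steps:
Function('d')(w) = Add(-8, Mul(2, w, Pow(Add(6, w), -1))) (Function('d')(w) = Add(-8, Mul(Add(w, w), Pow(Add(w, 6), -1))) = Add(-8, Mul(Mul(2, w), Pow(Add(6, w), -1))) = Add(-8, Mul(2, w, Pow(Add(6, w), -1))))
Add(Mul(Function('d')(-8), 114), 126) = Add(Mul(Mul(6, Pow(Add(6, -8), -1), Add(-8, Mul(-1, -8))), 114), 126) = Add(Mul(Mul(6, Pow(-2, -1), Add(-8, 8)), 114), 126) = Add(Mul(Mul(6, Rational(-1, 2), 0), 114), 126) = Add(Mul(0, 114), 126) = Add(0, 126) = 126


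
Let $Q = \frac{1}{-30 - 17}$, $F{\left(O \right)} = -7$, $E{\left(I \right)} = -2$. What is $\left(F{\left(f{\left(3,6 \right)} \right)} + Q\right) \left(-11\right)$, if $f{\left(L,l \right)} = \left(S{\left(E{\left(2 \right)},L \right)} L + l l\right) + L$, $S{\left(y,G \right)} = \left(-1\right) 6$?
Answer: $\frac{3630}{47} \approx 77.234$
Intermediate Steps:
$S{\left(y,G \right)} = -6$
$f{\left(L,l \right)} = l^{2} - 5 L$ ($f{\left(L,l \right)} = \left(- 6 L + l l\right) + L = \left(- 6 L + l^{2}\right) + L = \left(l^{2} - 6 L\right) + L = l^{2} - 5 L$)
$Q = - \frac{1}{47}$ ($Q = \frac{1}{-47} = - \frac{1}{47} \approx -0.021277$)
$\left(F{\left(f{\left(3,6 \right)} \right)} + Q\right) \left(-11\right) = \left(-7 - \frac{1}{47}\right) \left(-11\right) = \left(- \frac{330}{47}\right) \left(-11\right) = \frac{3630}{47}$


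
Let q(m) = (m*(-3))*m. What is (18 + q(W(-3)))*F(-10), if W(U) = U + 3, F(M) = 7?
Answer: 126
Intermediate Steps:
W(U) = 3 + U
q(m) = -3*m² (q(m) = (-3*m)*m = -3*m²)
(18 + q(W(-3)))*F(-10) = (18 - 3*(3 - 3)²)*7 = (18 - 3*0²)*7 = (18 - 3*0)*7 = (18 + 0)*7 = 18*7 = 126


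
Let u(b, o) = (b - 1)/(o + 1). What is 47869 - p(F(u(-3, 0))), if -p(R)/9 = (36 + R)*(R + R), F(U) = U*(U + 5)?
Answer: 45565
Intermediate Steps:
u(b, o) = (-1 + b)/(1 + o)
F(U) = U*(5 + U)
p(R) = -18*R*(36 + R) (p(R) = -9*(36 + R)*(R + R) = -9*(36 + R)*2*R = -18*R*(36 + R))
47869 - p(F(u(-3, 0))) = 47869 - (-18)*((-1 - 3)/(1 + 0))*(5 + (-1 - 3)/(1 + 0))*(36 + ((-1 - 3)/(1 + 0))*(5 + (-1 - 3)/(1 + 0))) = 47869 - (-18)*(-4/1)*(5 - 4/1)*(36 + (-4/1)*(5 - 4/1)) = 47869 - (-18)*(1*(-4))*(5 + 1*(-4))*(36 + (1*(-4))*(5 + 1*(-4))) = 47869 - (-18)*(-4*(5 - 4))*(36 - 4*(5 - 4)) = 47869 - (-18)*(-4*1)*(36 - 4*1) = 47869 - (-18)*(-4)*(36 - 4) = 47869 - (-18)*(-4)*32 = 47869 - 1*2304 = 47869 - 2304 = 45565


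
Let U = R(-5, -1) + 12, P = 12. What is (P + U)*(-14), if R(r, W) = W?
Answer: -322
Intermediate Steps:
U = 11 (U = -1 + 12 = 11)
(P + U)*(-14) = (12 + 11)*(-14) = 23*(-14) = -322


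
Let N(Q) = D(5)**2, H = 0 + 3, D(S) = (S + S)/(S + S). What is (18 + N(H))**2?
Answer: 361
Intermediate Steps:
D(S) = 1 (D(S) = (2*S)/((2*S)) = (2*S)*(1/(2*S)) = 1)
H = 3
N(Q) = 1 (N(Q) = 1**2 = 1)
(18 + N(H))**2 = (18 + 1)**2 = 19**2 = 361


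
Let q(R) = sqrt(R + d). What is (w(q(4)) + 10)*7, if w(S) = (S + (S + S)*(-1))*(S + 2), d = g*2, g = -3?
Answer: 84 - 14*I*sqrt(2) ≈ 84.0 - 19.799*I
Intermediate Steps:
d = -6 (d = -3*2 = -6)
q(R) = sqrt(-6 + R) (q(R) = sqrt(R - 6) = sqrt(-6 + R))
w(S) = -S*(2 + S) (w(S) = (S + (2*S)*(-1))*(2 + S) = (S - 2*S)*(2 + S) = (-S)*(2 + S) = -S*(2 + S))
(w(q(4)) + 10)*7 = (-sqrt(-6 + 4)*(2 + sqrt(-6 + 4)) + 10)*7 = (-sqrt(-2)*(2 + sqrt(-2)) + 10)*7 = (-I*sqrt(2)*(2 + I*sqrt(2)) + 10)*7 = (10 - I*sqrt(2)*(2 + I*sqrt(2)))*7 = 70 - 7*I*sqrt(2)*(2 + I*sqrt(2))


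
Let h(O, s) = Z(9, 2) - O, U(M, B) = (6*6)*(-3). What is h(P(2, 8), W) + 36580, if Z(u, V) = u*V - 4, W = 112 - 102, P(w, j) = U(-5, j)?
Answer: 36702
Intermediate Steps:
U(M, B) = -108 (U(M, B) = 36*(-3) = -108)
P(w, j) = -108
W = 10
Z(u, V) = -4 + V*u (Z(u, V) = V*u - 4 = -4 + V*u)
h(O, s) = 14 - O (h(O, s) = (-4 + 2*9) - O = (-4 + 18) - O = 14 - O)
h(P(2, 8), W) + 36580 = (14 - 1*(-108)) + 36580 = (14 + 108) + 36580 = 122 + 36580 = 36702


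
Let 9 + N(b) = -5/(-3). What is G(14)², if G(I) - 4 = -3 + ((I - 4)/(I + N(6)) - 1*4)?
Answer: 9/4 ≈ 2.2500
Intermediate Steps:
N(b) = -22/3 (N(b) = -9 - 5/(-3) = -9 - 5*(-⅓) = -9 + 5/3 = -22/3)
G(I) = -3 + (-4 + I)/(-22/3 + I) (G(I) = 4 + (-3 + ((I - 4)/(I - 22/3) - 1*4)) = 4 + (-3 + ((-4 + I)/(-22/3 + I) - 4)) = 4 + (-3 + (-4 + (-4 + I)/(-22/3 + I))) = 4 + (-7 + (-4 + I)/(-22/3 + I)) = -3 + (-4 + I)/(-22/3 + I))
G(14)² = (6*(9 - 1*14)/(-22 + 3*14))² = (6*(9 - 14)/(-22 + 42))² = (6*(-5)/20)² = (6*(1/20)*(-5))² = (-3/2)² = 9/4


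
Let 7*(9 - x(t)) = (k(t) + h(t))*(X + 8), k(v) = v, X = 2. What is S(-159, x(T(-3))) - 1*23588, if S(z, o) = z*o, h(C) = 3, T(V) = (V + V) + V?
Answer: -184673/7 ≈ -26382.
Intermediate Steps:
T(V) = 3*V (T(V) = 2*V + V = 3*V)
x(t) = 33/7 - 10*t/7 (x(t) = 9 - (t + 3)*(2 + 8)/7 = 9 - (3 + t)*10/7 = 9 - (30 + 10*t)/7 = 9 + (-30/7 - 10*t/7) = 33/7 - 10*t/7)
S(z, o) = o*z
S(-159, x(T(-3))) - 1*23588 = (33/7 - 30*(-3)/7)*(-159) - 1*23588 = (33/7 - 10/7*(-9))*(-159) - 23588 = (33/7 + 90/7)*(-159) - 23588 = (123/7)*(-159) - 23588 = -19557/7 - 23588 = -184673/7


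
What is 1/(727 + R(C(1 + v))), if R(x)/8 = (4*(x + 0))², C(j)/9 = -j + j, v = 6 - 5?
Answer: 1/727 ≈ 0.0013755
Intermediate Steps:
v = 1
C(j) = 0 (C(j) = 9*(-j + j) = 9*0 = 0)
R(x) = 128*x² (R(x) = 8*(4*(x + 0))² = 8*(4*x)² = 8*(16*x²) = 128*x²)
1/(727 + R(C(1 + v))) = 1/(727 + 128*0²) = 1/(727 + 128*0) = 1/(727 + 0) = 1/727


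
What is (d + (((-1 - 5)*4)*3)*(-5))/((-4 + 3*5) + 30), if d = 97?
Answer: 457/41 ≈ 11.146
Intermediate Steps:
(d + (((-1 - 5)*4)*3)*(-5))/((-4 + 3*5) + 30) = (97 + (((-1 - 5)*4)*3)*(-5))/((-4 + 3*5) + 30) = (97 + (-6*4*3)*(-5))/((-4 + 15) + 30) = (97 - 24*3*(-5))/(11 + 30) = (97 - 72*(-5))/41 = (97 + 360)*(1/41) = 457*(1/41) = 457/41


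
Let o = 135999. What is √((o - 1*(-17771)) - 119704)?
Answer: √34066 ≈ 184.57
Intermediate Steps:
√((o - 1*(-17771)) - 119704) = √((135999 - 1*(-17771)) - 119704) = √((135999 + 17771) - 119704) = √(153770 - 119704) = √34066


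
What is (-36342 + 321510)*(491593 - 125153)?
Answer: 104496961920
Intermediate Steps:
(-36342 + 321510)*(491593 - 125153) = 285168*366440 = 104496961920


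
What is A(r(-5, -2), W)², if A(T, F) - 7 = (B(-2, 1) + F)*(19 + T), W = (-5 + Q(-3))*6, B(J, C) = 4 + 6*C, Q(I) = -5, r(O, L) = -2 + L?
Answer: 552049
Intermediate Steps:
W = -60 (W = (-5 - 5)*6 = -10*6 = -60)
A(T, F) = 7 + (10 + F)*(19 + T) (A(T, F) = 7 + ((4 + 6*1) + F)*(19 + T) = 7 + ((4 + 6) + F)*(19 + T) = 7 + (10 + F)*(19 + T))
A(r(-5, -2), W)² = (197 + 10*(-2 - 2) + 19*(-60) - 60*(-2 - 2))² = (197 + 10*(-4) - 1140 - 60*(-4))² = (197 - 40 - 1140 + 240)² = (-743)² = 552049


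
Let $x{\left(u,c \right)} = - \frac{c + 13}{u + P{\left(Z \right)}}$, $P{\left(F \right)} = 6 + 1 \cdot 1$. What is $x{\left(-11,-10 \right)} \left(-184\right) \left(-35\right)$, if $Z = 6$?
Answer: $4830$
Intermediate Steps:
$P{\left(F \right)} = 7$ ($P{\left(F \right)} = 6 + 1 = 7$)
$x{\left(u,c \right)} = - \frac{13 + c}{7 + u}$ ($x{\left(u,c \right)} = - \frac{c + 13}{u + 7} = - \frac{13 + c}{7 + u}$)
$x{\left(-11,-10 \right)} \left(-184\right) \left(-35\right) = \frac{-13 - -10}{7 - 11} \left(-184\right) \left(-35\right) = \frac{-13 + 10}{-4} \left(-184\right) \left(-35\right) = \left(- \frac{1}{4}\right) \left(-3\right) \left(-184\right) \left(-35\right) = \frac{3}{4} \left(-184\right) \left(-35\right) = \left(-138\right) \left(-35\right) = 4830$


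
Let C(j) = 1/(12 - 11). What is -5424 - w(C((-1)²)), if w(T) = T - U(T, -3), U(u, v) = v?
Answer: -5428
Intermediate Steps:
C(j) = 1 (C(j) = 1/1 = 1)
w(T) = 3 + T (w(T) = T - 1*(-3) = T + 3 = 3 + T)
-5424 - w(C((-1)²)) = -5424 - (3 + 1) = -5424 - 1*4 = -5424 - 4 = -5428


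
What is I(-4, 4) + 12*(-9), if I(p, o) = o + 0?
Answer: -104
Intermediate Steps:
I(p, o) = o
I(-4, 4) + 12*(-9) = 4 + 12*(-9) = 4 - 108 = -104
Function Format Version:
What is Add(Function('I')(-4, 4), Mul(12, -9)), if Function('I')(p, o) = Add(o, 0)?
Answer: -104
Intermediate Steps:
Function('I')(p, o) = o
Add(Function('I')(-4, 4), Mul(12, -9)) = Add(4, Mul(12, -9)) = Add(4, -108) = -104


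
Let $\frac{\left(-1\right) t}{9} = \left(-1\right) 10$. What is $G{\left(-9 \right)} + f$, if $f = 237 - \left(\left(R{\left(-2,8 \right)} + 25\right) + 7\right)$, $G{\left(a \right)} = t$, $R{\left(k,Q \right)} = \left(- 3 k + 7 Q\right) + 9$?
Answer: $224$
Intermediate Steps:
$R{\left(k,Q \right)} = 9 - 3 k + 7 Q$
$t = 90$ ($t = - 9 \left(\left(-1\right) 10\right) = \left(-9\right) \left(-10\right) = 90$)
$G{\left(a \right)} = 90$
$f = 134$ ($f = 237 - \left(\left(\left(9 - -6 + 7 \cdot 8\right) + 25\right) + 7\right) = 237 - \left(\left(\left(9 + 6 + 56\right) + 25\right) + 7\right) = 237 - \left(\left(71 + 25\right) + 7\right) = 237 - \left(96 + 7\right) = 237 - 103 = 134$)
$G{\left(-9 \right)} + f = 90 + 134 = 224$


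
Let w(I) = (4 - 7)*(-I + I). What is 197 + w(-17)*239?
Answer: 197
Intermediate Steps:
w(I) = 0 (w(I) = -3*0 = 0)
197 + w(-17)*239 = 197 + 0*239 = 197 + 0 = 197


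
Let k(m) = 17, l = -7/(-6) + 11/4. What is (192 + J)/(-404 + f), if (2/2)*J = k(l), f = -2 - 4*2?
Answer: -209/414 ≈ -0.50483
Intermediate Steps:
l = 47/12 (l = -7*(-⅙) + 11*(¼) = 7/6 + 11/4 = 47/12 ≈ 3.9167)
f = -10 (f = -2 - 8 = -10)
J = 17
(192 + J)/(-404 + f) = (192 + 17)/(-404 - 10) = 209/(-414) = 209*(-1/414) = -209/414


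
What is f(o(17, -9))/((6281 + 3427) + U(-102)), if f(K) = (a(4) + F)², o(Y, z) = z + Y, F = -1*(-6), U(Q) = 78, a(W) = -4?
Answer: 2/4893 ≈ 0.00040875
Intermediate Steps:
F = 6
o(Y, z) = Y + z
f(K) = 4 (f(K) = (-4 + 6)² = 2² = 4)
f(o(17, -9))/((6281 + 3427) + U(-102)) = 4/((6281 + 3427) + 78) = 4/(9708 + 78) = 4/9786 = 4*(1/9786) = 2/4893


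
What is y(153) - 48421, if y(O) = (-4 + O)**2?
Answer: -26220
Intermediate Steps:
y(153) - 48421 = (-4 + 153)**2 - 48421 = 149**2 - 48421 = 22201 - 48421 = -26220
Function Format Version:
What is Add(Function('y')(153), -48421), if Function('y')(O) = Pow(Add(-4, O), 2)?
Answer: -26220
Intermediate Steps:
Add(Function('y')(153), -48421) = Add(Pow(Add(-4, 153), 2), -48421) = Add(Pow(149, 2), -48421) = Add(22201, -48421) = -26220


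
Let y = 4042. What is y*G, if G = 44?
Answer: 177848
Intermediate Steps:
y*G = 4042*44 = 177848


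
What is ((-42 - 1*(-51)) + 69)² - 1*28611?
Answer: -22527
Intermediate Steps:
((-42 - 1*(-51)) + 69)² - 1*28611 = ((-42 + 51) + 69)² - 28611 = (9 + 69)² - 28611 = 78² - 28611 = 6084 - 28611 = -22527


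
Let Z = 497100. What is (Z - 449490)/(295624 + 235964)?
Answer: 7935/88598 ≈ 0.089562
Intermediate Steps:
(Z - 449490)/(295624 + 235964) = (497100 - 449490)/(295624 + 235964) = 47610/531588 = 47610*(1/531588) = 7935/88598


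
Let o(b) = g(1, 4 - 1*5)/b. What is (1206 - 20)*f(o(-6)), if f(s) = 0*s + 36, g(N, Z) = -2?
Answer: 42696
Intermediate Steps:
o(b) = -2/b
f(s) = 36 (f(s) = 0 + 36 = 36)
(1206 - 20)*f(o(-6)) = (1206 - 20)*36 = 1186*36 = 42696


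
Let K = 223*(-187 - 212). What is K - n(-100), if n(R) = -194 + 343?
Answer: -89126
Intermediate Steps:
n(R) = 149
K = -88977 (K = 223*(-399) = -88977)
K - n(-100) = -88977 - 1*149 = -88977 - 149 = -89126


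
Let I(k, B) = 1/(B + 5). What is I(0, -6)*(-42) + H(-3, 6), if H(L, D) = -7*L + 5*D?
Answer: 93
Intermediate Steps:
I(k, B) = 1/(5 + B)
I(0, -6)*(-42) + H(-3, 6) = -42/(5 - 6) + (-7*(-3) + 5*6) = -42/(-1) + (21 + 30) = -1*(-42) + 51 = 42 + 51 = 93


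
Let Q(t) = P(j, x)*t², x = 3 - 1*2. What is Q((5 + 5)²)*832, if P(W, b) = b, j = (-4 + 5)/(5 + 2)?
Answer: 8320000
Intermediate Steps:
x = 1 (x = 3 - 2 = 1)
j = ⅐ (j = 1/7 = 1*(⅐) = ⅐ ≈ 0.14286)
Q(t) = t² (Q(t) = 1*t² = t²)
Q((5 + 5)²)*832 = ((5 + 5)²)²*832 = (10²)²*832 = 100²*832 = 10000*832 = 8320000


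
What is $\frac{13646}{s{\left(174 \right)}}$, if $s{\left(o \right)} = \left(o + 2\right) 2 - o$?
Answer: $\frac{6823}{89} \approx 76.663$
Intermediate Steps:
$s{\left(o \right)} = 4 + o$ ($s{\left(o \right)} = \left(2 + o\right) 2 - o = \left(4 + 2 o\right) - o = 4 + o$)
$\frac{13646}{s{\left(174 \right)}} = \frac{13646}{4 + 174} = \frac{13646}{178} = 13646 \cdot \frac{1}{178} = \frac{6823}{89}$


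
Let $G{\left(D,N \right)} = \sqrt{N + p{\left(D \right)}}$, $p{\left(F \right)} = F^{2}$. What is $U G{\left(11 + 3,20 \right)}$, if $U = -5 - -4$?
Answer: $- 6 \sqrt{6} \approx -14.697$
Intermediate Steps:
$G{\left(D,N \right)} = \sqrt{N + D^{2}}$
$U = -1$ ($U = -5 + 4 = -1$)
$U G{\left(11 + 3,20 \right)} = - \sqrt{20 + \left(11 + 3\right)^{2}} = - \sqrt{20 + 14^{2}} = - \sqrt{20 + 196} = - \sqrt{216} = - 6 \sqrt{6}$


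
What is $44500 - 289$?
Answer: $44211$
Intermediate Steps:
$44500 - 289 = 44211$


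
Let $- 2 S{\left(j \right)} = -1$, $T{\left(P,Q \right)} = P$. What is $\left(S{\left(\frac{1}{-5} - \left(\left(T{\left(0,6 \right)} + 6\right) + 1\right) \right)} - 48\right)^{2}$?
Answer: $\frac{9025}{4} \approx 2256.3$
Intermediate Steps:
$S{\left(j \right)} = \frac{1}{2}$ ($S{\left(j \right)} = \left(- \frac{1}{2}\right) \left(-1\right) = \frac{1}{2}$)
$\left(S{\left(\frac{1}{-5} - \left(\left(T{\left(0,6 \right)} + 6\right) + 1\right) \right)} - 48\right)^{2} = \left(\frac{1}{2} - 48\right)^{2} = \left(- \frac{95}{2}\right)^{2} = \frac{9025}{4}$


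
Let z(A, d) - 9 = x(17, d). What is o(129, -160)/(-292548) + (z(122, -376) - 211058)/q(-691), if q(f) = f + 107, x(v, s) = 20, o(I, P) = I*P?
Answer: 5145680471/14237336 ≈ 361.42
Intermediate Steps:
z(A, d) = 29 (z(A, d) = 9 + 20 = 29)
q(f) = 107 + f
o(129, -160)/(-292548) + (z(122, -376) - 211058)/q(-691) = (129*(-160))/(-292548) + (29 - 211058)/(107 - 691) = -20640*(-1/292548) - 211029/(-584) = 1720/24379 - 211029*(-1/584) = 1720/24379 + 211029/584 = 5145680471/14237336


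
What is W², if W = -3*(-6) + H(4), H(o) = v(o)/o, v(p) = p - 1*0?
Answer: 361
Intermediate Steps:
v(p) = p (v(p) = p + 0 = p)
H(o) = 1 (H(o) = o/o = 1)
W = 19 (W = -3*(-6) + 1 = 18 + 1 = 19)
W² = 19² = 361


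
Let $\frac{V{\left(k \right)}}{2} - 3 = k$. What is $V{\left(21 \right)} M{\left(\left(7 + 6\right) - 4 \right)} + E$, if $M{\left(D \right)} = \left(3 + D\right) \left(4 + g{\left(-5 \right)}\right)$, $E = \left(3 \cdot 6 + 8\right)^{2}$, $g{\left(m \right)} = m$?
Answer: $100$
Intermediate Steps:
$V{\left(k \right)} = 6 + 2 k$
$E = 676$ ($E = \left(18 + 8\right)^{2} = 26^{2} = 676$)
$M{\left(D \right)} = -3 - D$ ($M{\left(D \right)} = \left(3 + D\right) \left(4 - 5\right) = \left(3 + D\right) \left(-1\right) = -3 - D$)
$V{\left(21 \right)} M{\left(\left(7 + 6\right) - 4 \right)} + E = \left(6 + 2 \cdot 21\right) \left(-3 - \left(\left(7 + 6\right) - 4\right)\right) + 676 = \left(6 + 42\right) \left(-3 - \left(13 - 4\right)\right) + 676 = 48 \left(-3 - 9\right) + 676 = 48 \left(-12\right) + 676 = -576 + 676 = 100$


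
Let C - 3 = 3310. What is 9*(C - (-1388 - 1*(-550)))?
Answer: 37359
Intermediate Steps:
C = 3313 (C = 3 + 3310 = 3313)
9*(C - (-1388 - 1*(-550))) = 9*(3313 - (-1388 - 1*(-550))) = 9*(3313 - (-1388 + 550)) = 9*(3313 - 1*(-838)) = 9*(3313 + 838) = 9*4151 = 37359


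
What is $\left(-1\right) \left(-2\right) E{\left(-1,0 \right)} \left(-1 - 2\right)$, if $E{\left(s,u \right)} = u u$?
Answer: $0$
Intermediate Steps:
$E{\left(s,u \right)} = u^{2}$
$\left(-1\right) \left(-2\right) E{\left(-1,0 \right)} \left(-1 - 2\right) = \left(-1\right) \left(-2\right) 0^{2} \left(-1 - 2\right) = 2 \cdot 0 \left(-3\right) = 0 \left(-3\right) = 0$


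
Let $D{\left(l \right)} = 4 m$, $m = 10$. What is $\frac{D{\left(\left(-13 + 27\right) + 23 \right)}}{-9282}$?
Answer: $- \frac{20}{4641} \approx -0.0043094$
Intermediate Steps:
$D{\left(l \right)} = 40$ ($D{\left(l \right)} = 4 \cdot 10 = 40$)
$\frac{D{\left(\left(-13 + 27\right) + 23 \right)}}{-9282} = \frac{40}{-9282} = 40 \left(- \frac{1}{9282}\right) = - \frac{20}{4641}$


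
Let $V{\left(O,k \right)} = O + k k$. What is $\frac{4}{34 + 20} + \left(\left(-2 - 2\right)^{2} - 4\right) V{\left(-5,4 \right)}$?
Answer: $\frac{3566}{27} \approx 132.07$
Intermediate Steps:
$V{\left(O,k \right)} = O + k^{2}$
$\frac{4}{34 + 20} + \left(\left(-2 - 2\right)^{2} - 4\right) V{\left(-5,4 \right)} = \frac{4}{34 + 20} + \left(\left(-2 - 2\right)^{2} - 4\right) \left(-5 + 4^{2}\right) = \frac{4}{54} + \left(\left(-4\right)^{2} - 4\right) \left(-5 + 16\right) = 4 \cdot \frac{1}{54} + \left(16 - 4\right) 11 = \frac{2}{27} + 12 \cdot 11 = \frac{2}{27} + 132 = \frac{3566}{27}$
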